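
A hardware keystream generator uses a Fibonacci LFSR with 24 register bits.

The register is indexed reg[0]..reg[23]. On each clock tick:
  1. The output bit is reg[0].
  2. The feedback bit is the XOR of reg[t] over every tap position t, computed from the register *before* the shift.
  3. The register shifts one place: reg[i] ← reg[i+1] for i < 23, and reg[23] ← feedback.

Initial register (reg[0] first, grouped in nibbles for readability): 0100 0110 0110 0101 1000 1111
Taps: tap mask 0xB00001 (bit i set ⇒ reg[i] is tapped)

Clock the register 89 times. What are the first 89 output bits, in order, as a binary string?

tick  register→output (feedback)
  0  010001100110010110001111→0 (1)
  1  100011001100101100011111→1 (0)
  2  000110011001011000111110→0 (0)
  3  001100110010110001111100→0 (0)
  4  011001100101100011111000→0 (1)
  5  110011001011000111110001→1 (0)
  6  100110010110001111100010→1 (1)
  7  001100101100011111000101→0 (0)
  8  011001011000111110001010→0 (1)
  9  110010110001111100010101→1 (1)
 10  100101100011111000101011→1 (1)
 11  001011000111110001010111→0 (0)
 12  010110001111100010101110→0 (0)
 13  101100011111000101011100→1 (1)
 14  011000111110001010111001→0 (0)
 15  110001111100010101110010→1 (1)
 16  100011111000101011100101→1 (1)
 17  000111110001010111001011→0 (0)
 18  001111100010101110010110→0 (1)
 19  011111000101011100101101→0 (1)
 20  111110001010111001011011→1 (1)
 21  111100010101110010110111→1 (1)
 22  111000101011100101101111→1 (0)
 23  110001010111001011011110→1 (1)
 24  100010101110010110111101→1 (0)
 25  000101011100101101111010→0 (1)
 26  001010111001011011110101→0 (0)
 27  010101110010110111101010→0 (1)
 28  101011100101101111010101→1 (1)
 29  010111001011011110101011→0 (0)
 30  101110010110111101010110→1 (0)
 31  011100101101111010101100→0 (0)
 32  111001011011110101011000→1 (0)
 33  110010110111101010110000→1 (1)
 34  100101101111010101100001→1 (0)
 35  001011011110101011000010→0 (0)
 36  010110111101010110000100→0 (1)
 37  101101111010101100001001→1 (1)
 38  011011110101011000010011→0 (1)
 39  110111101010110000100111→1 (1)
 40  101111010101100001001111→1 (0)
 41  011110101011000010011110→0 (0)
 42  111101010110000100111100→1 (1)
 43  111010101100001001111001→1 (1)
 44  110101011000010011110011→1 (0)
 45  101010110000100111100110→1 (0)
 46  010101100001001111001100→0 (0)
 47  101011000010011110011000→1 (0)
 48  010110000100111100110000→0 (0)
 49  101100001001111001100000→1 (1)
 50  011000010011110011000001→0 (1)
 51  110000100111100110000011→1 (0)
 52  100001001111001100000110→1 (0)
 53  000010011110011000001100→0 (0)
 54  000100111100110000011000→0 (1)
 55  001001111001100000110001→0 (1)
 56  010011110011000001100011→0 (1)
 57  100111100110000011000111→1 (1)
 58  001111001100000110001111→0 (1)
 59  011110011000001100011111→0 (1)
 60  111100110000011000111111→1 (0)
 61  111001100000110001111110→1 (1)
 62  110011000001100011111101→1 (0)
 63  100110000011000111111010→1 (0)
 64  001100000110001111110100→0 (1)
 65  011000001100011111101001→0 (0)
 66  110000011000111111010010→1 (1)
 67  100000110001111110100101→1 (1)
 68  000001100011111101001011→0 (0)
 69  000011000111111010010110→0 (1)
 70  000110001111110100101101→0 (1)
 71  001100011111101001011011→0 (0)
 72  011000111111010010110110→0 (1)
 73  110001111110100101101101→1 (0)
 74  100011111101001011011010→1 (0)
 75  000111111010010110110100→0 (1)
 76  001111110100101101101001→0 (0)
 77  011111101001011011010010→0 (0)
 78  111111010010110110100100→1 (0)
 79  111110100101101101001000→1 (0)
 80  111101001011011010010000→1 (1)
 81  111010010110110100100001→1 (0)
 82  110100101101101001000010→1 (1)
 83  101001011011010010000101→1 (1)
 84  010010110110100100001011→0 (0)
 85  100101101101001000010110→1 (0)
 86  001011011010010000101100→0 (0)
 87  010110110100100001011000→0 (1)
 88  101101101001000010110001→1 (0)

01000110011001011000111110001010111001011011110101011000010011110011000001100011111101001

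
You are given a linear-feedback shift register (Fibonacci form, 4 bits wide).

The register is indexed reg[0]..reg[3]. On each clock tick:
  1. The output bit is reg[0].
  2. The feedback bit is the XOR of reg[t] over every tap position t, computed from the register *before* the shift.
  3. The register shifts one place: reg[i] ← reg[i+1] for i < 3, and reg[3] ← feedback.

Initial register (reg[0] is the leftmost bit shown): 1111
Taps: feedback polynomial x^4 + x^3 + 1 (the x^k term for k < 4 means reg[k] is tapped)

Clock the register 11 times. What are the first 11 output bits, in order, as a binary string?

step | reg (before) | out | fb
   0 | 1111 | 1 | 0
   1 | 1110 | 1 | 1
   2 | 1101 | 1 | 0
   3 | 1010 | 1 | 1
   4 | 0101 | 0 | 1
   5 | 1011 | 1 | 0
   6 | 0110 | 0 | 0
   7 | 1100 | 1 | 1
   8 | 1001 | 1 | 0
   9 | 0010 | 0 | 0
  10 | 0100 | 0 | 0

11110101100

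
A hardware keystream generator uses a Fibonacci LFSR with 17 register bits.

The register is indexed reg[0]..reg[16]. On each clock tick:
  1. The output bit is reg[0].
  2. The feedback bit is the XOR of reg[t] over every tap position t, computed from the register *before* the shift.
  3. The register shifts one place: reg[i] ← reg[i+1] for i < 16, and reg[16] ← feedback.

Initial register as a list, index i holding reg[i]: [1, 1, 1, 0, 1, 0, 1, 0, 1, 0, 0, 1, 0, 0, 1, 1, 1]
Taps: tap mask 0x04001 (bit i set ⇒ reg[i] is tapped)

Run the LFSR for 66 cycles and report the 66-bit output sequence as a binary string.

111010101001001110000101111101110010011000111100000100010011100100

tick  register→output (feedback)
  0  11101010100100111→1 (0)
  1  11010101001001110→1 (0)
  2  10101010010011100→1 (0)
  3  01010100100111000→0 (0)
  4  10101001001110000→1 (1)
  5  01010010011100001→0 (0)
  6  10100100111000010→1 (1)
  7  01001001110000101→0 (1)
  8  10010011100001011→1 (1)
  9  00100111000010111→0 (1)
 10  01001110000101111→0 (1)
 11  10011100001011111→1 (0)
 12  00111000010111110→0 (1)
 13  01110000101111101→0 (1)
 14  11100001011111011→1 (1)
 15  11000010111110111→1 (0)
 16  10000101111101110→1 (0)
 17  00001011111011100→0 (1)
 18  00010111110111001→0 (0)
 19  00101111101110010→0 (0)
 20  01011111011100100→0 (1)
 21  10111110111001001→1 (1)
 22  01111101110010011→0 (0)
 23  11111011100100110→1 (0)
 24  11110111001001100→1 (0)
 25  11101110010011000→1 (1)
 26  11011100100110001→1 (1)
 27  10111001001100011→1 (1)
 28  01110010011000111→0 (1)
 29  11100100110001111→1 (0)
 30  11001001100011110→1 (0)
 31  10010011000111100→1 (0)
 32  00100110001111000→0 (0)
 33  01001100011110000→0 (0)
 34  10011000111100000→1 (1)
 35  00110001111000001→0 (0)
 36  01100011110000010→0 (0)
 37  11000111100000100→1 (0)
 38  10001111000001000→1 (1)
 39  00011110000010001→0 (0)
 40  00111100000100010→0 (0)
 41  01111000001000100→0 (1)
 42  11110000010001001→1 (1)
 43  11100000100010011→1 (1)
 44  11000001000100111→1 (0)
 45  10000010001001110→1 (0)
 46  00000100010011100→0 (1)
 47  00001000100111001→0 (0)
 48  00010001001110010→0 (0)
 49  00100010011100100→0 (1)
 50  01000100111001001→0 (0)
 51  10001001110010010→1 (1)
 52  00010011100100101→0 (1)
 53  00100111001001011→0 (0)
 54  01001110010010110→0 (1)
 55  10011100100101101→1 (0)
 56  00111001001011010→0 (0)
 57  01110010010110100→0 (1)
 58  11100100101101001→1 (1)
 59  11001001011010011→1 (1)
 60  10010010110100111→1 (0)
 61  00100101101001110→0 (1)
 62  01001011010011101→0 (1)
 63  10010110100111011→1 (1)
 64  00101101001110111→0 (1)
 65  01011010011101111→0 (1)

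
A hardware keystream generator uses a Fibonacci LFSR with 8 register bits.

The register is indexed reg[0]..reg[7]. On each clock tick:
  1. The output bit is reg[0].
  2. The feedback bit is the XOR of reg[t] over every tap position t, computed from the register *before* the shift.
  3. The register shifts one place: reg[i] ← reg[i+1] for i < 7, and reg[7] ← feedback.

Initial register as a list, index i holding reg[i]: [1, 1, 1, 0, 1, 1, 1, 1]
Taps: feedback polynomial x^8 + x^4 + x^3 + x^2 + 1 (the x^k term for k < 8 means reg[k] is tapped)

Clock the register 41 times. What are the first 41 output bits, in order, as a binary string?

11101111110100110011010100011000001110101

step | reg (before) | out | fb
   0 | 11101111 | 1 | 1
   1 | 11011111 | 1 | 1
   2 | 10111111 | 1 | 0
   3 | 01111110 | 0 | 1
   4 | 11111101 | 1 | 0
   5 | 11111010 | 1 | 0
   6 | 11110100 | 1 | 1
   7 | 11101001 | 1 | 1
   8 | 11010011 | 1 | 0
   9 | 10100110 | 1 | 0
  10 | 01001100 | 0 | 1
  11 | 10011001 | 1 | 1
  12 | 00110011 | 0 | 0
  13 | 01100110 | 0 | 1
  14 | 11001101 | 1 | 0
  15 | 10011010 | 1 | 1
  16 | 00110101 | 0 | 0
  17 | 01101010 | 0 | 0
  18 | 11010100 | 1 | 0
  19 | 10101000 | 1 | 1
  20 | 01010001 | 0 | 1
  21 | 10100011 | 1 | 0
  22 | 01000110 | 0 | 0
  23 | 10001100 | 1 | 0
  24 | 00011000 | 0 | 0
  25 | 00110000 | 0 | 0
  26 | 01100000 | 0 | 1
  27 | 11000001 | 1 | 1
  28 | 10000011 | 1 | 1
  29 | 00000111 | 0 | 0
  30 | 00001110 | 0 | 1
  31 | 00011101 | 0 | 0
  32 | 00111010 | 0 | 1
  33 | 01110101 | 0 | 0
  34 | 11101010 | 1 | 1
  35 | 11010101 | 1 | 0
  36 | 10101010 | 1 | 1
  37 | 01010101 | 0 | 1
  38 | 10101011 | 1 | 1
  39 | 01010111 | 0 | 1
  40 | 10101111 | 1 | 1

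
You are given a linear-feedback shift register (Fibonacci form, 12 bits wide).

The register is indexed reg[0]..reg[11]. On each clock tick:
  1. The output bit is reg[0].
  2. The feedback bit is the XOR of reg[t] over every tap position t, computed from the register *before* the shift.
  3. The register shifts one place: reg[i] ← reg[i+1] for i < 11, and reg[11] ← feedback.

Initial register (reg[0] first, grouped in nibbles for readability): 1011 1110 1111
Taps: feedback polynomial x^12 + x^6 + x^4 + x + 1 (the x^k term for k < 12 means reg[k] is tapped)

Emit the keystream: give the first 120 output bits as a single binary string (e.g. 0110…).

k : reg_k → out_k, fb_k
0: 101111101111 → 1, fb=1
1: 011111011111 → 0, fb=0
2: 111110111110 → 1, fb=0
3: 111101111100 → 1, fb=1
4: 111011111001 → 1, fb=0
5: 110111110010 → 1, fb=0
6: 101111100100 → 1, fb=1
7: 011111001001 → 0, fb=0
8: 111110010010 → 1, fb=1
9: 111100100101 → 1, fb=1
10: 111001001011 → 1, fb=0
11: 110010010110 → 1, fb=1
12: 100100101101 → 1, fb=0
13: 001001011010 → 0, fb=0
14: 010010110100 → 0, fb=1
15: 100101101001 → 1, fb=0
16: 001011010010 → 0, fb=1
17: 010110100101 → 0, fb=1
18: 101101001011 → 1, fb=1
19: 011010010111 → 0, fb=0
20: 110100101110 → 1, fb=1
21: 101001011101 → 1, fb=1
22: 010010111011 → 0, fb=1
23: 100101110111 → 1, fb=0
24: 001011101110 → 0, fb=0
25: 010111011100 → 0, fb=0
26: 101110111000 → 1, fb=1
27: 011101110001 → 0, fb=0
28: 111011100010 → 1, fb=0
29: 110111000100 → 1, fb=1
30: 101110001001 → 1, fb=0
31: 011100010010 → 0, fb=1
32: 111000100101 → 1, fb=1
33: 110001001011 → 1, fb=0
34: 100010010110 → 1, fb=0
35: 000100101100 → 0, fb=1
36: 001001011001 → 0, fb=0
37: 010010110010 → 0, fb=1
38: 100101100101 → 1, fb=0
39: 001011001010 → 0, fb=1
40: 010110010101 → 0, fb=0
41: 101100101010 → 1, fb=0
42: 011001010100 → 0, fb=1
43: 110010101001 → 1, fb=0
44: 100101010010 → 1, fb=1
45: 001010100101 → 0, fb=0
46: 010101001010 → 0, fb=1
47: 101010010101 → 1, fb=0
48: 010100101010 → 0, fb=0
49: 101001010100 → 1, fb=1
50: 010010101001 → 0, fb=1
51: 100101010011 → 1, fb=1
52: 001010100111 → 0, fb=0
53: 010101001110 → 0, fb=1
54: 101010011101 → 1, fb=0
55: 010100111010 → 0, fb=0
56: 101001110100 → 1, fb=0
57: 010011101000 → 0, fb=1
58: 100111010001 → 1, fb=0
59: 001110100010 → 0, fb=0
60: 011101000100 → 0, fb=1
61: 111010001001 → 1, fb=1
62: 110100010011 → 1, fb=0
63: 101000100110 → 1, fb=0
64: 010001001100 → 0, fb=1
65: 100010011001 → 1, fb=0
66: 000100110010 → 0, fb=1
67: 001001100101 → 0, fb=1
68: 010011001011 → 0, fb=0
69: 100110010110 → 1, fb=0
70: 001100101100 → 0, fb=1
71: 011001011001 → 0, fb=1
72: 110010110011 → 1, fb=0
73: 100101100110 → 1, fb=0
74: 001011001100 → 0, fb=1
75: 010110011001 → 0, fb=0
76: 101100110010 → 1, fb=0
77: 011001100100 → 0, fb=0
78: 110011001000 → 1, fb=1
79: 100110010001 → 1, fb=0
80: 001100100010 → 0, fb=1
81: 011001000101 → 0, fb=1
82: 110010001011 → 1, fb=1
83: 100100010111 → 1, fb=1
84: 001000101111 → 0, fb=1
85: 010001011111 → 0, fb=1
86: 100010111111 → 1, fb=1
87: 000101111111 → 0, fb=1
88: 001011111111 → 0, fb=0
89: 010111111110 → 0, fb=1
90: 101111111101 → 1, fb=1
91: 011111111011 → 0, fb=1
92: 111111110111 → 1, fb=0
93: 111111101110 → 1, fb=0
94: 111111011100 → 1, fb=1
95: 111110111001 → 1, fb=0
96: 111101110010 → 1, fb=1
97: 111011100101 → 1, fb=0
98: 110111001010 → 1, fb=1
99: 101110010101 → 1, fb=0
100: 011100101010 → 0, fb=0
101: 111001010100 → 1, fb=0
102: 110010101000 → 1, fb=0
103: 100101010000 → 1, fb=1
104: 001010100001 → 0, fb=0
105: 010101000010 → 0, fb=1
106: 101010000101 → 1, fb=0
107: 010100001010 → 0, fb=1
108: 101000010101 → 1, fb=1
109: 010000101011 → 0, fb=0
110: 100001010110 → 1, fb=1
111: 000010101101 → 0, fb=0
112: 000101011010 → 0, fb=0
113: 001010110100 → 0, fb=0
114: 010101101000 → 0, fb=0
115: 101011010000 → 1, fb=0
116: 010110100000 → 0, fb=1
117: 101101000001 → 1, fb=1
118: 011010000011 → 0, fb=0
119: 110100000110 → 1, fb=0

101111101111100100101101001011101110001001011001010100101010011101000100110010110011001000101111111101110010101000010101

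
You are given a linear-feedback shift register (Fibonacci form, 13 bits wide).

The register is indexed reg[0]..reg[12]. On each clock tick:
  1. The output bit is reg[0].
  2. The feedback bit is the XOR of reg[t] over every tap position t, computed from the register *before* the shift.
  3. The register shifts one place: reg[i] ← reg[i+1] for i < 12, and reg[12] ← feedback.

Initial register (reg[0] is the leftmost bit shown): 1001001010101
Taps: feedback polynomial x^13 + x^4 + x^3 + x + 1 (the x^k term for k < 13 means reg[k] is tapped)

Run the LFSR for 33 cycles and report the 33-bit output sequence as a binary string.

k : reg_k → out_k, fb_k
0: 1001001010101 → 1, fb=0
1: 0010010101010 → 0, fb=0
2: 0100101010100 → 0, fb=0
3: 1001010101000 → 1, fb=0
4: 0010101010000 → 0, fb=1
5: 0101010100001 → 0, fb=0
6: 1010101000010 → 1, fb=0
7: 0101010000100 → 0, fb=0
8: 1010100001000 → 1, fb=0
9: 0101000010000 → 0, fb=0
10: 1010000100000 → 1, fb=1
11: 0100001000001 → 0, fb=1
12: 1000010000011 → 1, fb=1
13: 0000100000111 → 0, fb=1
14: 0001000001111 → 0, fb=1
15: 0010000011111 → 0, fb=0
16: 0100000111110 → 0, fb=1
17: 1000001111101 → 1, fb=1
18: 0000011111011 → 0, fb=0
19: 0000111110110 → 0, fb=1
20: 0001111101101 → 0, fb=0
21: 0011111011010 → 0, fb=0
22: 0111110110100 → 0, fb=1
23: 1111101101001 → 1, fb=0
24: 1111011010010 → 1, fb=1
25: 1110110100101 → 1, fb=1
26: 1101101001011 → 1, fb=0
27: 1011010010110 → 1, fb=0
28: 0110100101100 → 0, fb=0
29: 1101001011000 → 1, fb=1
30: 1010010110001 → 1, fb=1
31: 0100101100011 → 0, fb=0
32: 1001011000110 → 1, fb=0

100100101010100001000001111101101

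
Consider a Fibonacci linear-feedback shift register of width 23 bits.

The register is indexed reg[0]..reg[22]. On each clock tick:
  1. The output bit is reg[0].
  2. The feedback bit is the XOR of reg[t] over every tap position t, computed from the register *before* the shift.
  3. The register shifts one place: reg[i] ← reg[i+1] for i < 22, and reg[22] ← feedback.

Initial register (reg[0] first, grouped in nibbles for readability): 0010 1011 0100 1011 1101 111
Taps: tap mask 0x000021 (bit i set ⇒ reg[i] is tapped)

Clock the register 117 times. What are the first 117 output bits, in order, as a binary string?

001010110100101111011110100001000110000000011100000100001100011100111100000100000100000101111100001100001101110111110

step | reg (before) | out | fb
   0 | 00101011010010111101111 | 0 | 0
   1 | 01010110100101111011110 | 0 | 1
   2 | 10101101001011110111101 | 1 | 0
   3 | 01011010010111101111010 | 0 | 0
   4 | 10110100101111011110100 | 1 | 0
   5 | 01101001011110111101000 | 0 | 0
   6 | 11010010111101111010000 | 1 | 1
   7 | 10100101111011110100001 | 1 | 0
   8 | 01001011110111101000010 | 0 | 0
   9 | 10010111101111010000100 | 1 | 0
  10 | 00101111011110100001000 | 0 | 1
  11 | 01011110111101000010001 | 0 | 1
  12 | 10111101111010000100011 | 1 | 0
  13 | 01111011110100001000110 | 0 | 0
  14 | 11110111101000010001100 | 1 | 0
  15 | 11101111010000100011000 | 1 | 0
  16 | 11011110100001000110000 | 1 | 0
  17 | 10111101000010001100000 | 1 | 0
  18 | 01111010000100011000000 | 0 | 0
  19 | 11110100001000110000000 | 1 | 0
  20 | 11101000010001100000000 | 1 | 1
  21 | 11010000100011000000001 | 1 | 1
  22 | 10100001000110000000011 | 1 | 1
  23 | 01000010001100000000111 | 0 | 0
  24 | 10000100011000000001110 | 1 | 0
  25 | 00001000110000000011100 | 0 | 0
  26 | 00010001100000000111000 | 0 | 0
  27 | 00100011000000001110000 | 0 | 0
  28 | 01000110000000011100000 | 0 | 1
  29 | 10001100000000111000001 | 1 | 0
  30 | 00011000000001110000010 | 0 | 0
  31 | 00110000000011100000100 | 0 | 0
  32 | 01100000000111000001000 | 0 | 0
  33 | 11000000001110000010000 | 1 | 1
  34 | 10000000011100000100001 | 1 | 1
  35 | 00000000111000001000011 | 0 | 0
  36 | 00000001110000010000110 | 0 | 0
  37 | 00000011100000100001100 | 0 | 0
  38 | 00000111000001000011000 | 0 | 1
  39 | 00001110000010000110001 | 0 | 1
  40 | 00011100000100001100011 | 0 | 1
  41 | 00111000001000011000111 | 0 | 0
  42 | 01110000010000110001110 | 0 | 0
  43 | 11100000100001100011100 | 1 | 1
  44 | 11000001000011000111001 | 1 | 1
  45 | 10000010000110001110011 | 1 | 1
  46 | 00000100001100011100111 | 0 | 1
  47 | 00001000011000111001111 | 0 | 0
  48 | 00010000110001110011110 | 0 | 0
  49 | 00100001100011100111100 | 0 | 0
  50 | 01000011000111001111000 | 0 | 0
  51 | 10000110001110011110000 | 1 | 0
  52 | 00001100011100111100000 | 0 | 1
  53 | 00011000111001111000001 | 0 | 0
  54 | 00110001110011110000010 | 0 | 0
  55 | 01100011100111100000100 | 0 | 0
  56 | 11000111001111000001000 | 1 | 0
  57 | 10001110011110000010000 | 1 | 0
  58 | 00011100111100000100000 | 0 | 1
  59 | 00111001111000001000001 | 0 | 0
  60 | 01110011110000010000010 | 0 | 0
  61 | 11100111100000100000100 | 1 | 0
  62 | 11001111000001000001000 | 1 | 0
  63 | 10011110000010000010000 | 1 | 0
  64 | 00111100000100000100000 | 0 | 1
  65 | 01111000001000001000001 | 0 | 0
  66 | 11110000010000010000010 | 1 | 1
  67 | 11100000100000100000101 | 1 | 1
  68 | 11000001000001000001011 | 1 | 1
  69 | 10000010000010000010111 | 1 | 1
  70 | 00000100000100000101111 | 0 | 1
  71 | 00001000001000001011111 | 0 | 0
  72 | 00010000010000010111110 | 0 | 0
  73 | 00100000100000101111100 | 0 | 0
  74 | 01000001000001011111000 | 0 | 0
  75 | 10000010000010111110000 | 1 | 1
  76 | 00000100000101111100001 | 0 | 1
  77 | 00001000001011111000011 | 0 | 0
  78 | 00010000010111110000110 | 0 | 0
  79 | 00100000101111100001100 | 0 | 0
  80 | 01000001011111000011000 | 0 | 0
  81 | 10000010111110000110000 | 1 | 1
  82 | 00000101111100001100001 | 0 | 1
  83 | 00001011111000011000011 | 0 | 0
  84 | 00010111110000110000110 | 0 | 1
  85 | 00101111100001100001101 | 0 | 1
  86 | 01011111000011000011011 | 0 | 1
  87 | 10111110000110000110111 | 1 | 0
  88 | 01111100001100001101110 | 0 | 1
  89 | 11111000011000011011101 | 1 | 1
  90 | 11110000110000110111011 | 1 | 1
  91 | 11100001100001101110111 | 1 | 1
  92 | 11000011000011011101111 | 1 | 1
  93 | 10000110000110111011111 | 1 | 0
  94 | 00001100001101110111110 | 0 | 1
  95 | 00011000011011101111101 | 0 | 0
  96 | 00110000110111011111010 | 0 | 0
  97 | 01100001101110111110100 | 0 | 0
  98 | 11000011011101111101000 | 1 | 1
  99 | 10000110111011111010001 | 1 | 0
 100 | 00001101110111110100010 | 0 | 1
 101 | 00011011101111101000101 | 0 | 0
 102 | 00110111011111010001010 | 0 | 1
 103 | 01101110111110100010101 | 0 | 1
 104 | 11011101111101000101011 | 1 | 0
 105 | 10111011111010001010110 | 1 | 1
 106 | 01110111110100010101101 | 0 | 1
 107 | 11101111101000101011011 | 1 | 0
 108 | 11011111010001010110110 | 1 | 0
 109 | 10111110100010101101100 | 1 | 0
 110 | 01111101000101011011000 | 0 | 1
 111 | 11111010001010110110001 | 1 | 1
 112 | 11110100010101101100011 | 1 | 0
 113 | 11101000101011011000110 | 1 | 1
 114 | 11010001010110110001101 | 1 | 1
 115 | 10100010101101100011011 | 1 | 1
 116 | 01000101011011000110111 | 0 | 1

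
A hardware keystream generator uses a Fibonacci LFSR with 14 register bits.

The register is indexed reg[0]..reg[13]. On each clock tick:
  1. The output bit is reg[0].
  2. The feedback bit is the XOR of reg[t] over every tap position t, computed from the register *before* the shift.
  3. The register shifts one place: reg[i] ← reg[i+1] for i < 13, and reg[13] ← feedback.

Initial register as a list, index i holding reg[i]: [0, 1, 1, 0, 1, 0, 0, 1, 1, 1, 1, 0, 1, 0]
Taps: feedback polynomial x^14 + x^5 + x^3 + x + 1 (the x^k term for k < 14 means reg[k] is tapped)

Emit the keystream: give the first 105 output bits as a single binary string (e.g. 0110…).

step | reg (before) | out | fb
   0 | 01101001111010 | 0 | 1
   1 | 11010011110101 | 1 | 1
   2 | 10100111101011 | 1 | 0
   3 | 01001111010110 | 0 | 0
   4 | 10011110101100 | 1 | 1
   5 | 00111101011001 | 0 | 0
   6 | 01111010110010 | 0 | 0
   7 | 11110101100100 | 1 | 0
   8 | 11101011001000 | 1 | 0
   9 | 11010110010000 | 1 | 0
  10 | 10101100100000 | 1 | 0
  11 | 01011001000000 | 0 | 0
  12 | 10110010000000 | 1 | 0
  13 | 01100100000000 | 0 | 0
  14 | 11001000000000 | 1 | 0
  15 | 10010000000000 | 1 | 0
  16 | 00100000000000 | 0 | 0
  17 | 01000000000000 | 0 | 1
  18 | 10000000000001 | 1 | 1
  19 | 00000000000011 | 0 | 0
  20 | 00000000000110 | 0 | 0
  21 | 00000000001100 | 0 | 0
  22 | 00000000011000 | 0 | 0
  23 | 00000000110000 | 0 | 0
  24 | 00000001100000 | 0 | 0
  25 | 00000011000000 | 0 | 0
  26 | 00000110000000 | 0 | 1
  27 | 00001100000001 | 0 | 1
  28 | 00011000000011 | 0 | 1
  29 | 00110000000111 | 0 | 1
  30 | 01100000001111 | 0 | 1
  31 | 11000000011111 | 1 | 0
  32 | 10000000111110 | 1 | 1
  33 | 00000001111101 | 0 | 0
  34 | 00000011111010 | 0 | 0
  35 | 00000111110100 | 0 | 1
  36 | 00001111101001 | 0 | 1
  37 | 00011111010011 | 0 | 0
  38 | 00111110100110 | 0 | 0
  39 | 01111101001100 | 0 | 1
  40 | 11111010011001 | 1 | 1
  41 | 11110100110011 | 1 | 0
  42 | 11101001100110 | 1 | 0
  43 | 11010011001100 | 1 | 1
  44 | 10100110011001 | 1 | 0
  45 | 01001100110010 | 0 | 0
  46 | 10011001100100 | 1 | 0
  47 | 00110011001000 | 0 | 1
  48 | 01100110010001 | 0 | 0
  49 | 11001100100010 | 1 | 1
  50 | 10011001000101 | 1 | 0
  51 | 00110010001010 | 0 | 1
  52 | 01100100010101 | 0 | 0
  53 | 11001000101010 | 1 | 0
  54 | 10010001010100 | 1 | 0
  55 | 00100010101000 | 0 | 0
  56 | 01000101010000 | 0 | 0
  57 | 10001010100000 | 1 | 1
  58 | 00010101000001 | 0 | 0
  59 | 00101010000010 | 0 | 0
  60 | 01010100000100 | 0 | 1
  61 | 10101000001001 | 1 | 1
  62 | 01010000010011 | 0 | 0
  63 | 10100000100110 | 1 | 1
  64 | 01000001001101 | 0 | 1
  65 | 10000010011011 | 1 | 1
  66 | 00000100110111 | 0 | 1
  67 | 00001001101111 | 0 | 0
  68 | 00010011011110 | 0 | 1
  69 | 00100110111101 | 0 | 1
  70 | 01001101111011 | 0 | 0
  71 | 10011011110110 | 1 | 0
  72 | 00110111101100 | 0 | 0
  73 | 01101111011000 | 0 | 0
  74 | 11011110110000 | 1 | 0
  75 | 10111101100000 | 1 | 1
  76 | 01111011000001 | 0 | 0
  77 | 11110110000010 | 1 | 0
  78 | 11101100000100 | 1 | 1
  79 | 11011000001001 | 1 | 1
  80 | 10110000010011 | 1 | 0
  81 | 01100000100110 | 0 | 1
  82 | 11000001001101 | 1 | 0
  83 | 10000010011010 | 1 | 1
  84 | 00000100110101 | 0 | 1
  85 | 00001001101011 | 0 | 0
  86 | 00010011010110 | 0 | 1
  87 | 00100110101101 | 0 | 1
  88 | 01001101011011 | 0 | 0
  89 | 10011010110110 | 1 | 0
  90 | 00110101101100 | 0 | 0
  91 | 01101011011000 | 0 | 1
  92 | 11010110110001 | 1 | 0
  93 | 10101101100010 | 1 | 0
  94 | 01011011000100 | 0 | 0
  95 | 10110110001000 | 1 | 1
  96 | 01101100010001 | 0 | 0
  97 | 11011000100010 | 1 | 1
  98 | 10110001000101 | 1 | 0
  99 | 01100010001010 | 0 | 1
 100 | 11000100010101 | 1 | 1
 101 | 10001000101011 | 1 | 1
 102 | 00010001010111 | 0 | 1
 103 | 00100010101111 | 0 | 0
 104 | 01000101011110 | 0 | 0

011010011110101100100000000000011000000011111010011001100100010101000001001101111011000001001101011011000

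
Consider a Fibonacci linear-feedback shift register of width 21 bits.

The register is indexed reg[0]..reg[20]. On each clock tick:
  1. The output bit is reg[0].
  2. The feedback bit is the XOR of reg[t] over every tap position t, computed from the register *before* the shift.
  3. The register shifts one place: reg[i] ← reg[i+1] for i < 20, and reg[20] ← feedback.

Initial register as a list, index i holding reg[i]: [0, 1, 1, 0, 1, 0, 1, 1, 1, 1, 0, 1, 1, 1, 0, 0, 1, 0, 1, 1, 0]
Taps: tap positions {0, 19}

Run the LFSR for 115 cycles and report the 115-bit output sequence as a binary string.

tick  register→output (feedback)
  0  011010111101110010110→0 (1)
  1  110101111011100101101→1 (1)
  2  101011110111001011011→1 (0)
  3  010111101110010110110→0 (1)
  4  101111011100101101101→1 (1)
  5  011110111001011011011→0 (1)
  6  111101110010110110111→1 (0)
  7  111011100101101101110→1 (0)
  8  110111001011011011100→1 (1)
  9  101110010110110111001→1 (1)
 10  011100101101101110011→0 (1)
 11  111001011011011100111→1 (0)
 12  110010110110111001110→1 (0)
 13  100101101101110011100→1 (1)
 14  001011011011100111001→0 (0)
 15  010110110111001110010→0 (1)
 16  101101101110011100101→1 (1)
 17  011011011100111001011→0 (1)
 18  110110111001110010111→1 (0)
 19  101101110011100101110→1 (0)
 20  011011100111001011100→0 (0)
 21  110111001110010111000→1 (1)
 22  101110011100101110001→1 (1)
 23  011100111001011100011→0 (1)
 24  111001110010111000111→1 (0)
 25  110011100101110001110→1 (0)
 26  100111001011100011100→1 (1)
 27  001110010111000111001→0 (0)
 28  011100101110001110010→0 (1)
 29  111001011100011100101→1 (1)
 30  110010111000111001011→1 (0)
 31  100101110001110010110→1 (0)
 32  001011100011100101100→0 (0)
 33  010111000111001011000→0 (0)
 34  101110001110010110000→1 (1)
 35  011100011100101100001→0 (0)
 36  111000111001011000010→1 (0)
 37  110001110010110000100→1 (1)
 38  100011100101100001001→1 (1)
 39  000111001011000010011→0 (1)
 40  001110010110000100111→0 (1)
 41  011100101100001001111→0 (1)
 42  111001011000010011111→1 (0)
 43  110010110000100111110→1 (0)
 44  100101100001001111100→1 (1)
 45  001011000010011111001→0 (0)
 46  010110000100111110010→0 (1)
 47  101100001001111100101→1 (1)
 48  011000010011111001011→0 (1)
 49  110000100111110010111→1 (0)
 50  100001001111100101110→1 (0)
 51  000010011111001011100→0 (0)
 52  000100111110010111000→0 (0)
 53  001001111100101110000→0 (0)
 54  010011111001011100000→0 (0)
 55  100111110010111000000→1 (1)
 56  001111100101110000001→0 (0)
 57  011111001011100000010→0 (1)
 58  111110010111000000101→1 (1)
 59  111100101110000001011→1 (0)
 60  111001011100000010110→1 (0)
 61  110010111000000101100→1 (1)
 62  100101110000001011001→1 (1)
 63  001011100000010110011→0 (1)
 64  010111000000101100111→0 (1)
 65  101110000001011001111→1 (0)
 66  011100000010110011110→0 (1)
 67  111000000101100111101→1 (1)
 68  110000001011001111011→1 (0)
 69  100000010110011110110→1 (0)
 70  000000101100111101100→0 (0)
 71  000001011001111011000→0 (0)
 72  000010110011110110000→0 (0)
 73  000101100111101100000→0 (0)
 74  001011001111011000000→0 (0)
 75  010110011110110000000→0 (0)
 76  101100111101100000000→1 (1)
 77  011001111011000000001→0 (0)
 78  110011110110000000010→1 (0)
 79  100111101100000000100→1 (1)
 80  001111011000000001001→0 (0)
 81  011110110000000010010→0 (1)
 82  111101100000000100101→1 (1)
 83  111011000000001001011→1 (0)
 84  110110000000010010110→1 (0)
 85  101100000000100101100→1 (1)
 86  011000000001001011001→0 (0)
 87  110000000010010110010→1 (0)
 88  100000000100101100100→1 (1)
 89  000000001001011001001→0 (0)
 90  000000010010110010010→0 (1)
 91  000000100101100100101→0 (0)
 92  000001001011001001010→0 (1)
 93  000010010110010010101→0 (0)
 94  000100101100100101010→0 (1)
 95  001001011001001010101→0 (0)
 96  010010110010010101010→0 (1)
 97  100101100100101010101→1 (1)
 98  001011001001010101011→0 (1)
 99  010110010010101010111→0 (1)
100  101100100101010101111→1 (0)
101  011001001010101011110→0 (1)
102  110010010101010111101→1 (1)
103  100100101010101111011→1 (0)
104  001001010101011110110→0 (1)
105  010010101010111101101→0 (0)
106  100101010101111011010→1 (0)
107  001010101011110110100→0 (0)
108  010101010111101101000→0 (0)
109  101010101111011010000→1 (1)
110  010101011110110100001→0 (0)
111  101010111101101000010→1 (0)
112  010101111011010000100→0 (0)
113  101011110110100001000→1 (1)
114  010111101101000010001→0 (0)

0110101111011100101101101110011100101110001110010110000100111110010111000000101100111101100000000100101100100101010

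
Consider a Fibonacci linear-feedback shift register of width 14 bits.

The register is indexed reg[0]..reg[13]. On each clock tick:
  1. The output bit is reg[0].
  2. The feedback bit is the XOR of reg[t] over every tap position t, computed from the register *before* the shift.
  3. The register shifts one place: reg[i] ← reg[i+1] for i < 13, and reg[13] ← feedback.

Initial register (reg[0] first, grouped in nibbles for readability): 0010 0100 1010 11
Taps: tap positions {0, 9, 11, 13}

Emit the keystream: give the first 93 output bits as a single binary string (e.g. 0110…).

k : reg_k → out_k, fb_k
0: 00100100101011 → 0, fb=1
1: 01001001010111 → 0, fb=1
2: 10010010101111 → 1, fb=1
3: 00100101011111 → 0, fb=1
4: 01001010111111 → 0, fb=1
5: 10010101111111 → 1, fb=0
6: 00101011111110 → 0, fb=0
7: 01010111111100 → 0, fb=0
8: 10101111111000 → 1, fb=0
9: 01011111110000 → 0, fb=1
10: 10111111100001 → 1, fb=0
11: 01111111000010 → 0, fb=0
12: 11111110000100 → 1, fb=0
13: 11111100001000 → 1, fb=1
14: 11111000010001 → 1, fb=1
15: 11110000100011 → 1, fb=0
16: 11100001000110 → 1, fb=0
17: 11000010001100 → 1, fb=0
18: 10000100011000 → 1, fb=0
19: 00001000110000 → 0, fb=1
20: 00010001100001 → 0, fb=1
21: 00100011000011 → 0, fb=1
22: 01000110000111 → 0, fb=0
23: 10001100001110 → 1, fb=0
24: 00011000011100 → 0, fb=0
25: 00110000111000 → 0, fb=1
26: 01100001110001 → 0, fb=0
27: 11000011100010 → 1, fb=1
28: 10000111000101 → 1, fb=1
29: 00001110001011 → 0, fb=1
30: 00011100010111 → 0, fb=1
31: 00111000101111 → 0, fb=0
32: 01110001011110 → 0, fb=0
33: 11100010111100 → 1, fb=1
34: 11000101111001 → 1, fb=1
35: 10001011110011 → 1, fb=1
36: 00010111100111 → 0, fb=0
37: 00101111001110 → 0, fb=1
38: 01011110011101 → 0, fb=1
39: 10111100111011 → 1, fb=1
40: 01111001110111 → 0, fb=1
41: 11110011101111 → 1, fb=1
42: 11100111011111 → 1, fb=0
43: 11001110111110 → 1, fb=1
44: 10011101111101 → 1, fb=0
45: 00111011111010 → 0, fb=1
46: 01110111110101 → 0, fb=1
47: 11101111101011 → 1, fb=0
48: 11011111010110 → 1, fb=1
49: 10111110101101 → 1, fb=1
50: 01111101011011 → 0, fb=0
51: 11111010110110 → 1, fb=1
52: 11110101101101 → 1, fb=1
53: 11101011011011 → 1, fb=1
54: 11010110110111 → 1, fb=0
55: 10101101101110 → 1, fb=0
56: 01011011011100 → 0, fb=0
57: 10110110111000 → 1, fb=0
58: 01101101110000 → 0, fb=1
59: 11011011100001 → 1, fb=0
60: 10110111000010 → 1, fb=1
61: 01101110000101 → 0, fb=0
62: 11011100001010 → 1, fb=1
63: 10111000010101 → 1, fb=0
64: 01110000101010 → 0, fb=0
65: 11100001010100 → 1, fb=1
66: 11000010101001 → 1, fb=0
67: 10000101010010 → 1, fb=0
68: 00001010100100 → 0, fb=1
69: 00010101001001 → 0, fb=1
70: 00101010010011 → 0, fb=0
71: 01010100100110 → 0, fb=1
72: 10101001001101 → 1, fb=1
73: 01010010011011 → 0, fb=0
74: 10100100110110 → 1, fb=1
75: 01001001101101 → 0, fb=0
76: 10010011011010 → 1, fb=0
77: 00100110110100 → 0, fb=0
78: 01001101101000 → 0, fb=0
79: 10011011010000 → 1, fb=0
80: 00110110100000 → 0, fb=0
81: 01101101000000 → 0, fb=0
82: 11011010000000 → 1, fb=1
83: 10110100000001 → 1, fb=0
84: 01101000000010 → 0, fb=0
85: 11010000000100 → 1, fb=0
86: 10100000001000 → 1, fb=1
87: 01000000010001 → 0, fb=0
88: 10000000100010 → 1, fb=1
89: 00000001000101 → 0, fb=0
90: 00000010001010 → 0, fb=0
91: 00000100010100 → 0, fb=0
92: 00001000101000 → 0, fb=0

001001001010111111100001000110000111000101111001110111110101101101110000101010010011011010000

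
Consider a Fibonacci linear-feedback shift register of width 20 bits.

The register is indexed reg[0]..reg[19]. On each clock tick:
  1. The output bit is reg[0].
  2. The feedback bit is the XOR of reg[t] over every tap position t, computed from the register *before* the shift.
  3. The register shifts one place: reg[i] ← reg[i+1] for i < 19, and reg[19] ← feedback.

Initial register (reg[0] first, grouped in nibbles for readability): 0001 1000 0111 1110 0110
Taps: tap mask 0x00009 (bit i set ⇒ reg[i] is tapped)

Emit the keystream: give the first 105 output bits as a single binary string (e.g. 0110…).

step | reg (before) | out | fb
   0 | 00011000011111100110 | 0 | 1
   1 | 00110000111111001101 | 0 | 1
   2 | 01100001111110011011 | 0 | 0
   3 | 11000011111100110110 | 1 | 1
   4 | 10000111111001101101 | 1 | 1
   5 | 00001111110011011011 | 0 | 0
   6 | 00011111100110110110 | 0 | 1
   7 | 00111111001101101101 | 0 | 1
   8 | 01111110011011011011 | 0 | 1
   9 | 11111100110110110111 | 1 | 0
  10 | 11111001101101101110 | 1 | 0
  11 | 11110011011011011100 | 1 | 0
  12 | 11100110110110111000 | 1 | 1
  13 | 11001101101101110001 | 1 | 1
  14 | 10011011011011100011 | 1 | 0
  15 | 00110110110111000110 | 0 | 1
  16 | 01101101101110001101 | 0 | 0
  17 | 11011011011100011010 | 1 | 0
  18 | 10110110111000110100 | 1 | 0
  19 | 01101101110001101000 | 0 | 0
  20 | 11011011100011010000 | 1 | 0
  21 | 10110111000110100000 | 1 | 0
  22 | 01101110001101000000 | 0 | 0
  23 | 11011100011010000000 | 1 | 0
  24 | 10111000110100000000 | 1 | 0
  25 | 01110001101000000000 | 0 | 1
  26 | 11100011010000000001 | 1 | 1
  27 | 11000110100000000011 | 1 | 1
  28 | 10001101000000000111 | 1 | 1
  29 | 00011010000000001111 | 0 | 1
  30 | 00110100000000011111 | 0 | 1
  31 | 01101000000000111111 | 0 | 0
  32 | 11010000000001111110 | 1 | 0
  33 | 10100000000011111100 | 1 | 1
  34 | 01000000000111111001 | 0 | 0
  35 | 10000000001111110010 | 1 | 1
  36 | 00000000011111100101 | 0 | 0
  37 | 00000000111111001010 | 0 | 0
  38 | 00000001111110010100 | 0 | 0
  39 | 00000011111100101000 | 0 | 0
  40 | 00000111111001010000 | 0 | 0
  41 | 00001111110010100000 | 0 | 0
  42 | 00011111100101000000 | 0 | 1
  43 | 00111111001010000001 | 0 | 1
  44 | 01111110010100000011 | 0 | 1
  45 | 11111100101000000111 | 1 | 0
  46 | 11111001010000001110 | 1 | 0
  47 | 11110010100000011100 | 1 | 0
  48 | 11100101000000111000 | 1 | 1
  49 | 11001010000001110001 | 1 | 1
  50 | 10010100000011100011 | 1 | 0
  51 | 00101000000111000110 | 0 | 0
  52 | 01010000001110001100 | 0 | 1
  53 | 10100000011100011001 | 1 | 1
  54 | 01000000111000110011 | 0 | 0
  55 | 10000001110001100110 | 1 | 1
  56 | 00000011100011001101 | 0 | 0
  57 | 00000111000110011010 | 0 | 0
  58 | 00001110001100110100 | 0 | 0
  59 | 00011100011001101000 | 0 | 1
  60 | 00111000110011010001 | 0 | 1
  61 | 01110001100110100011 | 0 | 1
  62 | 11100011001101000111 | 1 | 1
  63 | 11000110011010001111 | 1 | 1
  64 | 10001100110100011111 | 1 | 1
  65 | 00011001101000111111 | 0 | 1
  66 | 00110011010001111111 | 0 | 1
  67 | 01100110100011111111 | 0 | 0
  68 | 11001101000111111110 | 1 | 1
  69 | 10011010001111111101 | 1 | 0
  70 | 00110100011111111010 | 0 | 1
  71 | 01101000111111110101 | 0 | 0
  72 | 11010001111111101010 | 1 | 0
  73 | 10100011111111010100 | 1 | 1
  74 | 01000111111110101001 | 0 | 0
  75 | 10001111111101010010 | 1 | 1
  76 | 00011111111010100101 | 0 | 1
  77 | 00111111110101001011 | 0 | 1
  78 | 01111111101010010111 | 0 | 1
  79 | 11111111010100101111 | 1 | 0
  80 | 11111110101001011110 | 1 | 0
  81 | 11111101010010111100 | 1 | 0
  82 | 11111010100101111000 | 1 | 0
  83 | 11110101001011110000 | 1 | 0
  84 | 11101010010111100000 | 1 | 1
  85 | 11010100101111000001 | 1 | 0
  86 | 10101001011110000010 | 1 | 1
  87 | 01010010111100000101 | 0 | 1
  88 | 10100101111000001011 | 1 | 1
  89 | 01001011110000010111 | 0 | 0
  90 | 10010111100000101110 | 1 | 0
  91 | 00101111000001011100 | 0 | 0
  92 | 01011110000010111000 | 0 | 1
  93 | 10111100000101110001 | 1 | 0
  94 | 01111000001011100010 | 0 | 1
  95 | 11110000010111000101 | 1 | 0
  96 | 11100000101110001010 | 1 | 1
  97 | 11000001011100010101 | 1 | 1
  98 | 10000010111000101011 | 1 | 1
  99 | 00000101110001010111 | 0 | 0
 100 | 00001011100010101110 | 0 | 0
 101 | 00010111000101011100 | 0 | 1
 102 | 00101110001010111001 | 0 | 0
 103 | 01011100010101110010 | 0 | 1
 104 | 10111000101011100101 | 1 | 0

000110000111111001101101101110001101000000000111111001010000001110001100110100011111111010100101111000001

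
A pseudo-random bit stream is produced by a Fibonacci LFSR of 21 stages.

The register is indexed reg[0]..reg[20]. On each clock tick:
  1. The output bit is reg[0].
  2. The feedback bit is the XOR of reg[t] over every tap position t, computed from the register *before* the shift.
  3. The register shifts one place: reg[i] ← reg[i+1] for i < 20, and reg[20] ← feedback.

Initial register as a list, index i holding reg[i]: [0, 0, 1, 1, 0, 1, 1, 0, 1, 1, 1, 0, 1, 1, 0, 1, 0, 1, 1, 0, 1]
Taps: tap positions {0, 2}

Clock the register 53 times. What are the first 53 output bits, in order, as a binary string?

tick  register→output (feedback)
  0  001101101110110101101→0 (1)
  1  011011011101101011011→0 (1)
  2  110110111011010110111→1 (1)
  3  101101110110101101111→1 (0)
  4  011011101101011011110→0 (1)
  5  110111011010110111101→1 (1)
  6  101110110101101111011→1 (0)
  7  011101101011011110110→0 (1)
  8  111011010110111101101→1 (0)
  9  110110101101111011010→1 (1)
 10  101101011011110110101→1 (0)
 11  011010110111101101010→0 (1)
 12  110101101111011010101→1 (1)
 13  101011011110110101011→1 (0)
 14  010110111101101010110→0 (0)
 15  101101111011010101100→1 (0)
 16  011011110110101011000→0 (1)
 17  110111101101010110001→1 (1)
 18  101111011010101100011→1 (0)
 19  011110110101011000110→0 (1)
 20  111101101010110001101→1 (0)
 21  111011010101100011010→1 (0)
 22  110110101011000110100→1 (1)
 23  101101010110001101001→1 (0)
 24  011010101100011010010→0 (1)
 25  110101011000110100101→1 (1)
 26  101010110001101001011→1 (0)
 27  010101100011010010110→0 (0)
 28  101011000110100101100→1 (0)
 29  010110001101001011000→0 (0)
 30  101100011010010110000→1 (0)
 31  011000110100101100000→0 (1)
 32  110001101001011000001→1 (1)
 33  100011010010110000011→1 (1)
 34  000110100101100000111→0 (0)
 35  001101001011000001110→0 (1)
 36  011010010110000011101→0 (1)
 37  110100101100000111011→1 (1)
 38  101001011000001110111→1 (0)
 39  010010110000011101110→0 (0)
 40  100101100000111011100→1 (1)
 41  001011000001110111001→0 (1)
 42  010110000011101110011→0 (0)
 43  101100000111011100110→1 (0)
 44  011000001110111001100→0 (1)
 45  110000011101110011001→1 (1)
 46  100000111011100110011→1 (1)
 47  000001110111001100111→0 (0)
 48  000011101110011001110→0 (0)
 49  000111011100110011100→0 (0)
 50  001110111001100111000→0 (1)
 51  011101110011001110001→0 (1)
 52  111011100110011100011→1 (0)

00110110111011010110111101101010110001101001011000001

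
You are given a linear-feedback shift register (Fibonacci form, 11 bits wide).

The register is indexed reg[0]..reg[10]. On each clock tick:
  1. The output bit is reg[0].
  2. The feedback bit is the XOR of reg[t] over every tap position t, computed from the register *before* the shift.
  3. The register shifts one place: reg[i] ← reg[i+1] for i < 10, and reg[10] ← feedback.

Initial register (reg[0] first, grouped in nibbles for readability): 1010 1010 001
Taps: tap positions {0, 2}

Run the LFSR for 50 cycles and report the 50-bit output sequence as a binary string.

10101010001000000101010000100000100101000101100010

step | reg (before) | out | fb
   0 | 10101010001 | 1 | 0
   1 | 01010100010 | 0 | 0
   2 | 10101000100 | 1 | 0
   3 | 01010001000 | 0 | 0
   4 | 10100010000 | 1 | 0
   5 | 01000100000 | 0 | 0
   6 | 10001000000 | 1 | 1
   7 | 00010000001 | 0 | 0
   8 | 00100000010 | 0 | 1
   9 | 01000000101 | 0 | 0
  10 | 10000001010 | 1 | 1
  11 | 00000010101 | 0 | 0
  12 | 00000101010 | 0 | 0
  13 | 00001010100 | 0 | 0
  14 | 00010101000 | 0 | 0
  15 | 00101010000 | 0 | 1
  16 | 01010100001 | 0 | 0
  17 | 10101000010 | 1 | 0
  18 | 01010000100 | 0 | 0
  19 | 10100001000 | 1 | 0
  20 | 01000010000 | 0 | 0
  21 | 10000100000 | 1 | 1
  22 | 00001000001 | 0 | 0
  23 | 00010000010 | 0 | 0
  24 | 00100000100 | 0 | 1
  25 | 01000001001 | 0 | 0
  26 | 10000010010 | 1 | 1
  27 | 00000100101 | 0 | 0
  28 | 00001001010 | 0 | 0
  29 | 00010010100 | 0 | 0
  30 | 00100101000 | 0 | 1
  31 | 01001010001 | 0 | 0
  32 | 10010100010 | 1 | 1
  33 | 00101000101 | 0 | 1
  34 | 01010001011 | 0 | 0
  35 | 10100010110 | 1 | 0
  36 | 01000101100 | 0 | 0
  37 | 10001011000 | 1 | 1
  38 | 00010110001 | 0 | 0
  39 | 00101100010 | 0 | 1
  40 | 01011000101 | 0 | 0
  41 | 10110001010 | 1 | 0
  42 | 01100010100 | 0 | 1
  43 | 11000101001 | 1 | 1
  44 | 10001010011 | 1 | 1
  45 | 00010100111 | 0 | 0
  46 | 00101001110 | 0 | 1
  47 | 01010011101 | 0 | 0
  48 | 10100111010 | 1 | 0
  49 | 01001110100 | 0 | 0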